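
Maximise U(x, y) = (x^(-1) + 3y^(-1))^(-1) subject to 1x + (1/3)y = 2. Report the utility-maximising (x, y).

x* = 1, y* = 3

For CES with ρ = -1, MRS = (1/3)·(y/x)^2.
Tangency: set MRS = p_x/p_y = 1/(1/3) = 3.
So (y/x)^2 = 9; taking the square root, y/x = 3, i.e. y = 3·x.
Substitute into the budget 1·x + (1/3)·y = 2: 2·x = 2, so x* = 1 and y* = 3·1 = 3.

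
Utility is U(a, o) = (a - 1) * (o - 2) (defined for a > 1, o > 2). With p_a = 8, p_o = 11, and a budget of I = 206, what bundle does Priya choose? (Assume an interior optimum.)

MU_a = (o−2), MU_o = (a−1).
MRS = (o−2)/(a−1).
Tangency: set MRS = p_a/p_o = 8/11.
So (o − 2)/(a − 1) = 8/11, i.e. (o − 2) = (8/11)·(a − 1).
Rewrite the budget in excess-of-subsistence terms: 8·(a − 1) + 11·(o − 2) = 206 − 8·1 − 11·2 = 176.
Substituting, 16·(a − 1) = 176, so a − 1 = 11 and a* = 12.
Then o − 2 = (8/11)·11 = 8, so o* = 10.

a* = 12, o* = 10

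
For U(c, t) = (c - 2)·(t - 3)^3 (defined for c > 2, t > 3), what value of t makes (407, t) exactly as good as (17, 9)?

U(17, 9) = 3240.
Set U(407, t) = 3240 and solve.
With c = 407: (407 − 2) = 405, so (t − 3)^3 = 3240/405 = 8.
Taking the cube root (with t > 3): t − 3 = 2, so t = 5.
Check: U(407, 5) = 3240.

t = 5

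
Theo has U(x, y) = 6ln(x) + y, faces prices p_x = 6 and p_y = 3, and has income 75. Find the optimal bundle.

MU_x = 6/x, MU_y = 1.
MRS = 6/x ÷ 1.
Tangency: set MRS = p_x/p_y = 6/3 = 2.
MRS depends only on x: 6/x = 2 ⇒ x* = 6/2 = 3.
From the budget, 3·y = 75 − 6·3 = 57, so y* = 19.

x* = 3, y* = 19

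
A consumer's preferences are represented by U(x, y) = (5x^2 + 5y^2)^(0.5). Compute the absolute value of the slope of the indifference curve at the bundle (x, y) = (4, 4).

MRS = 1

For CES with ρ = 2, MRS = (y/x)^(-1).
At (4, 4): MRS = 1.
The indifference curve has slope −1 at this bundle.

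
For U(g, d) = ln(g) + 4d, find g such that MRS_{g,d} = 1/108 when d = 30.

MU_g = 1/g, MU_d = 4.
MRS = 1/g ÷ 4.
MRS depends only on g: 0.25/g = 1/108 ⇒ g = 0.25/(1/108) = 27.

g = 27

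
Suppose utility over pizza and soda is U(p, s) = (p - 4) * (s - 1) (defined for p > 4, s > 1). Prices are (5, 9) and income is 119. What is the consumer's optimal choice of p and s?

MU_p = (s−1), MU_s = (p−4).
MRS = (s−1)/(p−4).
Tangency: set MRS = p_p/p_s = 5/9.
So (s − 1)/(p − 4) = 5/9, i.e. (s − 1) = (5/9)·(p − 4).
Rewrite the budget in excess-of-subsistence terms: 5·(p − 4) + 9·(s − 1) = 119 − 5·4 − 9·1 = 90.
Substituting, 10·(p − 4) = 90, so p − 4 = 9 and p* = 13.
Then s − 1 = (5/9)·9 = 5, so s* = 6.

p* = 13, s* = 6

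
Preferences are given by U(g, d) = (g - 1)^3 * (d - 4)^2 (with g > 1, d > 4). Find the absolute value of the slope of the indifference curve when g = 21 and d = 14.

MU_g = 3·(g−1)^2·(d−4)^2, MU_d = 2·(g−1)^3·(d−4).
MRS = (3/2)·(d−4)/(g−1).
At (21, 14): MRS = 0.75.
That is, one extra unit of g is worth 0.75 units of d at the margin.

MRS = 0.75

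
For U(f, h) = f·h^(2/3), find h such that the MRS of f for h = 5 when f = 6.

MU_f = h^(2/3) and MU_h = 2/3·f·h^(-1/3).
MRS = MU_f/MU_h = (1.5)·h/f.
Substitute f = 6: MRS = h/4. Setting h/4 = 5 gives h = 5·4 = 20.

h = 20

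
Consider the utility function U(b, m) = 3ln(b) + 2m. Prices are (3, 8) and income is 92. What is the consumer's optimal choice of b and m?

b* = 4, m* = 10

MU_b = 3/b, MU_m = 2.
MRS = 3/b ÷ 2.
Tangency: set MRS = p_b/p_m = 3/8 = 0.375.
MRS depends only on b: 1.5/b = 0.375 ⇒ b* = 1.5/0.375 = 4.
From the budget, 8·m = 92 − 3·4 = 80, so m* = 10.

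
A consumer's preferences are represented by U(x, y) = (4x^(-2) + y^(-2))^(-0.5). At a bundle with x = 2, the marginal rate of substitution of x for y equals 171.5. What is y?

For CES with ρ = -2, MRS = (4/1)·(y/x)^3.
Setting (4/1)·(y/2)^3 = 171.5 gives (y/2)^3 = 42.875, so y/2 = 3.5 and y = 7.

y = 7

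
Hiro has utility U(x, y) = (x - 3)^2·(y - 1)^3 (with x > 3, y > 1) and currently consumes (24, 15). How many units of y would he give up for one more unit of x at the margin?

MU_x = 2·(x−3)·(y−1)^3, MU_y = 3·(x−3)^2·(y−1)^2.
MRS = (2/3)·(y−1)/(x−3).
At (24, 15): MRS = 4/9.
The indifference curve has slope −4/9 at this bundle.

MRS = 4/9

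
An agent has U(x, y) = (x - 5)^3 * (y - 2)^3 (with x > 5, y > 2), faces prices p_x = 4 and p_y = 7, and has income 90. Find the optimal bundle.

MU_x = 3·(x−5)^2·(y−2)^3, MU_y = 3·(x−5)^3·(y−2)^2.
MRS = (y−2)/(x−5).
Tangency: set MRS = p_x/p_y = 4/7.
So (y − 2)/(x − 5) = 4/7, i.e. (y − 2) = (4/7)·(x − 5).
Rewrite the budget in excess-of-subsistence terms: 4·(x − 5) + 7·(y − 2) = 90 − 4·5 − 7·2 = 56.
Substituting, 8·(x − 5) = 56, so x − 5 = 7 and x* = 12.
Then y − 2 = (4/7)·7 = 4, so y* = 6.

x* = 12, y* = 6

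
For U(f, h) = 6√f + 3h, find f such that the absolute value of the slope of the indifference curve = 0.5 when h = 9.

MU_f = 6/(2√f), MU_h = 3.
MRS = 6/(2√f) ÷ 3.
MRS depends only on f: 1/√f = 0.5 ⇒ √f = 1/0.5 = 2 ⇒ f = 4.

f = 4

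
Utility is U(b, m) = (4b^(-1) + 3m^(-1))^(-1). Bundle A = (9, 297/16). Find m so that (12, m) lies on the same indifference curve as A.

U depends on (b, m) only through S = 4b^(-1) + 3m^(-1), so equal utility means equal S. At (9, 297/16): S = 20/33.
With b = 12: 4·12^(-1) = 1/3, so 3m^(-1) = 20/33 − 1/3 = 3/11, i.e. m^(-1) = 1/11.
Hence m = 1/(1/11) = 11.
Check: U(12, 11) = 1.65.

m = 11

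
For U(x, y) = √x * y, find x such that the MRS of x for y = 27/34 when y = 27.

x = 17

MU_x = 0.5·x^(-0.5)·y and MU_y = √x.
MRS = MU_x/MU_y = (0.5)·y/x.
Substitute y = 27: MRS = 13.5/x. Setting 13.5/x = 27/34 gives x = 13.5/(27/34) = 17.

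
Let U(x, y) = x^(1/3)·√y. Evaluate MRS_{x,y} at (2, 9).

MU_x = 1/3·x^(-2/3)·√y and MU_y = 0.5·x^(1/3)·y^(-0.5).
MRS = MU_x/MU_y = (2/3)·y/x.
At (2, 9): MRS = 3.
So at (2, 9) the consumer would give up 3 units of y for one more unit of x.

MRS = 3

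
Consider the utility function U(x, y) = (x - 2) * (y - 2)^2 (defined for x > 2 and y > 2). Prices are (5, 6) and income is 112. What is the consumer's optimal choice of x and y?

MU_x = (y−2)^2, MU_y = 2·(x−2)·(y−2).
MRS = (1/2)·(y−2)/(x−2).
Tangency: set MRS = p_x/p_y = 5/6.
So (1/2)·(y − 2)/(x − 2) = 5/6, i.e. (y − 2) = (5/3)·(x − 2).
Rewrite the budget in excess-of-subsistence terms: 5·(x − 2) + 6·(y − 2) = 112 − 5·2 − 6·2 = 90.
Substituting, 15·(x − 2) = 90, so x − 2 = 6 and x* = 8.
Then y − 2 = (5/3)·6 = 10, so y* = 12.

x* = 8, y* = 12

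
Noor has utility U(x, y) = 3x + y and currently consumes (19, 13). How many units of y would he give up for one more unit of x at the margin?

MRS = 3

MU_x = 3, MU_y = 1, so MRS = 3/1 = 3 at every bundle.
At (19, 13): MRS = 3.
That is, one extra unit of x is worth 3 units of y at the margin.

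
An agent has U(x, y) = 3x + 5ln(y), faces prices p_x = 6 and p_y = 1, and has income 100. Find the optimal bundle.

MU_x = 3, MU_y = 5/y.
MRS = 3 ÷ (5/y).
Tangency: set MRS = p_x/p_y = 6/1 = 6.
MRS depends only on y: 0.6·y = 6 ⇒ y* = 6/0.6 = 10.
From the budget, 6·x = 100 − 1·10 = 90, so x* = 15.

x* = 15, y* = 10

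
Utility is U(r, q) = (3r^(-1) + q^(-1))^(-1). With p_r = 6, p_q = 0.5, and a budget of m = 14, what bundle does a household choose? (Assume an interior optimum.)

r* = 2, q* = 4

For CES with ρ = -1, MRS = (3/1)·(q/r)^2.
Tangency: set MRS = p_r/p_q = 6/0.5 = 12.
So (q/r)^2 = 4; taking the square root, q/r = 2, i.e. q = 2·r.
Substitute into the budget 6·r + 0.5·q = 14: 7·r = 14, so r* = 2 and q* = 2·2 = 4.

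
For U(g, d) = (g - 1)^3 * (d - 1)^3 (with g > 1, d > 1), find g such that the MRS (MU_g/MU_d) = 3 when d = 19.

g = 7

MU_g = 3·(g−1)^2·(d−1)^3, MU_d = 3·(g−1)^3·(d−1)^2.
MRS = (d−1)/(g−1).
Substitute d = 19: MRS = 18/(g − 1). Setting this equal to 3 gives g − 1 = 18/3 = 6, so g = 7.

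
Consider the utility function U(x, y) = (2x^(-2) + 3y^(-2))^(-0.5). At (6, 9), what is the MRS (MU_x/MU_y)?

MRS = 2.25

For CES with ρ = -2, MRS = (2/3)·(y/x)^3.
At (6, 9): MRS = 2.25.
The indifference curve has slope −2.25 at this bundle.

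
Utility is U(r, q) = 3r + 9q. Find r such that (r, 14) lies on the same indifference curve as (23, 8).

r = 5

U(23, 8) = 141.
Set U(r, 14) = 141 and solve.
3r + 9·14 = 141 ⇒ 3r = 15 ⇒ r = 5.
Check: U(5, 14) = 141.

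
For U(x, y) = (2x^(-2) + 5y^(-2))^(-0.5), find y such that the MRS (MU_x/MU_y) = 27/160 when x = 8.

For CES with ρ = -2, MRS = (2/5)·(y/x)^3.
Setting (2/5)·(y/8)^3 = 27/160 gives (y/8)^3 = 27/64, so y/8 = 0.75 and y = 6.

y = 6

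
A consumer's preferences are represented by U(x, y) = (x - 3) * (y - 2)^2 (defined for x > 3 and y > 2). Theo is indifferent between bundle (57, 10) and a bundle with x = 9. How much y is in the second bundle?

U(57, 10) = 3456.
Set U(9, y) = 3456 and solve.
With x = 9: (9 − 3) = 6, so (y − 2)^2 = 3456/6 = 576.
Taking the square root (with y > 2): y − 2 = 24, so y = 26.
Check: U(9, 26) = 3456.

y = 26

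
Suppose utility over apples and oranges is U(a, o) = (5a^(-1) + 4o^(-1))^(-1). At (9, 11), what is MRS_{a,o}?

MRS = 605/324

For CES with ρ = -1, MRS = (5/4)·(o/a)^2.
At (9, 11): MRS = 605/324.
The indifference curve has slope −605/324 at this bundle.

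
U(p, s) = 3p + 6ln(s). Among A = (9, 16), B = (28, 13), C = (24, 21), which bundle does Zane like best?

Bundle B

Evaluate utility at each bundle:
U(A) = 43.636.
U(B) = 99.390.
U(C) = 90.267.
Highest utility is B, so B ≻ C ≻ A.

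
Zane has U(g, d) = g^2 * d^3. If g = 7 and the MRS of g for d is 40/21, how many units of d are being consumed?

MU_g = 2·g·d^3 and MU_d = 3·g^2·d^2.
MRS = MU_g/MU_d = (2/3)·d/g.
Substitute g = 7: MRS = d/10.5. Setting d/10.5 = 40/21 gives d = (40/21)·10.5 = 20.

d = 20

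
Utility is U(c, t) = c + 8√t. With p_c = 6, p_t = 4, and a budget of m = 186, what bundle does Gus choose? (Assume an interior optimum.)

c* = 7, t* = 36

MU_c = 1, MU_t = 8/(2√t).
MRS = 1 ÷ (8/(2√t)).
Tangency: set MRS = p_c/p_t = 6/4 = 1.5.
MRS depends only on t: 0.25·√t = 1.5 ⇒ √t = 1.5/0.25 = 6 ⇒ t* = 36.
From the budget, 6·c = 186 − 4·36 = 42, so c* = 7.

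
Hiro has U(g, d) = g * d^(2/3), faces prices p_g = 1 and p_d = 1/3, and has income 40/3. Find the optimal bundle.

g* = 8, d* = 16

MU_g = d^(2/3) and MU_d = 2/3·g·d^(-1/3).
MRS = MU_g/MU_d = (1.5)·d/g.
Tangency: set MRS = p_g/p_d = 1/(1/3) = 3.
So (1.5)·d/g = 3, i.e. d = 2·g.
Substitute into the budget 1·g + (1/3)·d = 40/3: (5/3)·g = 40/3, so g* = 8.
Then d* = 2·8 = 16.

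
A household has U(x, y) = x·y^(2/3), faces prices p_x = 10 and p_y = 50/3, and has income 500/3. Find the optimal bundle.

MU_x = y^(2/3) and MU_y = 2/3·x·y^(-1/3).
MRS = MU_x/MU_y = (1.5)·y/x.
Tangency: set MRS = p_x/p_y = 10/(50/3) = 0.6.
So (1.5)·y/x = 0.6, i.e. y = 0.4·x.
Substitute into the budget 10·x + (50/3)·y = 500/3: (50/3)·x = 500/3, so x* = 10.
Then y* = 0.4·10 = 4.

x* = 10, y* = 4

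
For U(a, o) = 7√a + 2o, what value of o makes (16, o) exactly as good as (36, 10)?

U(36, 10) = 62.
Set U(16, o) = 62 and solve.
With a = 16: √16 = 4, so 2o = 62 − 7·4 = 34 and o = 17.
Check: U(16, 17) = 62.

o = 17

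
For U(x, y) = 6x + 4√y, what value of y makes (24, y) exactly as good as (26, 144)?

U(26, 144) = 204.
Set U(24, y) = 204 and solve.
With x = 24: 4√y = 204 − 6·24 = 60, so √y = 15 and y = 225.
Check: U(24, 225) = 204.

y = 225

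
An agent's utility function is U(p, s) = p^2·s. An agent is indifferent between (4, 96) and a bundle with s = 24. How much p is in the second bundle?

U(4, 96) = 1536.
Set U(p, 24) = 1536 and solve.
With s = 24: p^2 = 1536/24 = 64; taking the square root, p = 8.
Check: U(8, 24) = 1536.

p = 8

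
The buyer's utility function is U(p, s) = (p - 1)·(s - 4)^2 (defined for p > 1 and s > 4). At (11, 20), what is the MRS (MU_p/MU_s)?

MRS = 0.8

MU_p = (s−4)^2, MU_s = 2·(p−1)·(s−4).
MRS = (1/2)·(s−4)/(p−1).
At (11, 20): MRS = 0.8.
That is, one extra unit of p is worth 0.8 units of s at the margin.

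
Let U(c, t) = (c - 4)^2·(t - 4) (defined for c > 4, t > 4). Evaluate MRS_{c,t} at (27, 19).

MU_c = 2·(c−4)·(t−4), MU_t = (c−4)^2.
MRS = (2/1)·(t−4)/(c−4).
At (27, 19): MRS = 30/23.
That is, one extra unit of c is worth 30/23 units of t at the margin.

MRS = 30/23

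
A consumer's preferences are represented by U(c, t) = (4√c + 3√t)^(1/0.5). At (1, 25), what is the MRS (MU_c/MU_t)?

For CES with ρ = 0.5, MRS = (4/3)·√(t/c).
At (1, 25): MRS = 20/3.
So at (1, 25) the consumer would give up 20/3 units of t for one more unit of c.

MRS = 20/3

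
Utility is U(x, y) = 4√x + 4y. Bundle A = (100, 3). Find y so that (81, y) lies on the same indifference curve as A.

y = 4

U(100, 3) = 52.
Set U(81, y) = 52 and solve.
With x = 81: √81 = 9, so 4y = 52 − 4·9 = 16 and y = 4.
Check: U(81, 4) = 52.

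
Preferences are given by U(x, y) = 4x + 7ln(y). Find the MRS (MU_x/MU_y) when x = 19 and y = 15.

MU_x = 4, MU_y = 7/y.
MRS = 4 ÷ (7/y).
At (19, 15): MRS = 60/7.
The indifference curve has slope −60/7 at this bundle.

MRS = 60/7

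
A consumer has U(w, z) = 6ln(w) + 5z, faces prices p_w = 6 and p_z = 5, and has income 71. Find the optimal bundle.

MU_w = 6/w, MU_z = 5.
MRS = 6/w ÷ 5.
Tangency: set MRS = p_w/p_z = 6/5 = 1.2.
MRS depends only on w: 1.2/w = 1.2 ⇒ w* = 1.2/1.2 = 1.
From the budget, 5·z = 71 − 6·1 = 65, so z* = 13.

w* = 1, z* = 13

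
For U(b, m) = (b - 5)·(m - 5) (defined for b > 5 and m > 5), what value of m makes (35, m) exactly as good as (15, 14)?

m = 8

U(15, 14) = 90.
Set U(35, m) = 90 and solve.
With b = 35: (35 − 5) = 30, so (m − 5) = 90/30 = 3.
So m = 5 + 3 = 8.
Check: U(35, 8) = 90.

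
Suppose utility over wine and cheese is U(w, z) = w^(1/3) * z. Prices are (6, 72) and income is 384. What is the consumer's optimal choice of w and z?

w* = 16, z* = 4

MU_w = 1/3·w^(-2/3)·z and MU_z = w^(1/3).
MRS = MU_w/MU_z = (1/3)·z/w.
Tangency: set MRS = p_w/p_z = 6/72 = 1/12.
So (1/3)·z/w = 1/12, i.e. z = 0.25·w.
Substitute into the budget 6·w + 72·z = 384: 24·w = 384, so w* = 16.
Then z* = 0.25·16 = 4.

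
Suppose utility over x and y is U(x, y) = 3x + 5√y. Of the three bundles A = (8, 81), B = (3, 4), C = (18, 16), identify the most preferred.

Bundle C

Evaluate utility at each bundle:
U(A) = 69.000.
U(B) = 19.000.
U(C) = 74.000.
Highest utility is C, so C ≻ A ≻ B.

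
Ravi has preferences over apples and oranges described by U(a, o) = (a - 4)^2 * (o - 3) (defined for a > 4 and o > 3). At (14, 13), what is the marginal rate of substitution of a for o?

MU_a = 2·(a−4)·(o−3), MU_o = (a−4)^2.
MRS = (2/1)·(o−3)/(a−4).
At (14, 13): MRS = 2.
The indifference curve has slope −2 at this bundle.

MRS = 2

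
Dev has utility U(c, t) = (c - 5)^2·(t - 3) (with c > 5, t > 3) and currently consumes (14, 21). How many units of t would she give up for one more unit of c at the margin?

MU_c = 2·(c−5)·(t−3), MU_t = (c−5)^2.
MRS = (2/1)·(t−3)/(c−5).
At (14, 21): MRS = 4.
The indifference curve has slope −4 at this bundle.

MRS = 4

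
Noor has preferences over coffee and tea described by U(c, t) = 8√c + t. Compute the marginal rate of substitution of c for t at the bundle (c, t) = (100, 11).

MU_c = 8/(2√c), MU_t = 1.
MRS = 8/(2√c) ÷ 1.
At (100, 11): MRS = 0.4.
So at (100, 11) the consumer would give up 0.4 units of t for one more unit of c.

MRS = 0.4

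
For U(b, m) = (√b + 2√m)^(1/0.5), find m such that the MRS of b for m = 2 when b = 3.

m = 48

For CES with ρ = 0.5, MRS = (1/2)·√(m/b).
Setting (1/2)·√(m/3) = 2 gives √(m/3) = 4, so m/3 = 16 and m = 48.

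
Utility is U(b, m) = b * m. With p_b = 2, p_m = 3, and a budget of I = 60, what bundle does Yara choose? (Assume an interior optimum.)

b* = 15, m* = 10

MU_b = m and MU_m = b.
MRS = MU_b/MU_m = m/b.
Tangency: set MRS = p_b/p_m = 2/3.
So m/b = 2/3, i.e. m = (2/3)·b.
Substitute into the budget 2·b + 3·m = 60: 4·b = 60, so b* = 15.
Then m* = (2/3)·15 = 10.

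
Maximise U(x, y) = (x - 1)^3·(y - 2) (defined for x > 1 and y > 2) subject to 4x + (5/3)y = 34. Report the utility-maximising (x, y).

MU_x = 3·(x−1)^2·(y−2), MU_y = (x−1)^3.
MRS = (3/1)·(y−2)/(x−1).
Tangency: set MRS = p_x/p_y = 4/(5/3) = 2.4.
So (3/1)·(y − 2)/(x − 1) = 2.4, i.e. (y − 2) = 0.8·(x − 1).
Rewrite the budget in excess-of-subsistence terms: 4·(x − 1) + (5/3)·(y − 2) = 34 − 4·1 − (5/3)·2 = 80/3.
Substituting, (16/3)·(x − 1) = 80/3, so x − 1 = 5 and x* = 6.
Then y − 2 = 0.8·5 = 4, so y* = 6.

x* = 6, y* = 6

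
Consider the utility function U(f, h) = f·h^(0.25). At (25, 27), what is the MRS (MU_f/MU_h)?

MU_f = h^(0.25) and MU_h = 0.25·f·h^(-0.75).
MRS = MU_f/MU_h = (4)·h/f.
At (25, 27): MRS = 108/25.
That is, one extra unit of f is worth 108/25 units of h at the margin.

MRS = 108/25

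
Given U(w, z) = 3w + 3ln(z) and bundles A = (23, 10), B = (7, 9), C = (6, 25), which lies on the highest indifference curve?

Evaluate utility at each bundle:
U(A) = 75.908.
U(B) = 27.592.
U(C) = 27.657.
Highest utility is A, so A ≻ C ≻ B.

Bundle A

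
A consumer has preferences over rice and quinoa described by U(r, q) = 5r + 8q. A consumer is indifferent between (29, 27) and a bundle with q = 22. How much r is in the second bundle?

r = 37

U(29, 27) = 361.
Set U(r, 22) = 361 and solve.
5r + 8·22 = 361 ⇒ 5r = 185 ⇒ r = 37.
Check: U(37, 22) = 361.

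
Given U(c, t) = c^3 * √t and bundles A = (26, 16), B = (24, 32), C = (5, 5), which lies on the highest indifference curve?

Evaluate utility at each bundle:
U(A) = 70304.000.
U(B) = 78200.353.
U(C) = 279.508.
Highest utility is B, so B ≻ A ≻ C.

Bundle B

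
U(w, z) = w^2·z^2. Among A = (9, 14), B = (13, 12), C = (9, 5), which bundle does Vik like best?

Bundle B

Evaluate utility at each bundle:
U(A) = 15876.
U(B) = 24336.
U(C) = 2025.
Highest utility is B, so B ≻ A ≻ C.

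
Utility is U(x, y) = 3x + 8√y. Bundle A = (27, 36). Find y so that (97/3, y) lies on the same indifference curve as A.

y = 16

U(27, 36) = 129.
Set U(97/3, y) = 129 and solve.
With x = 97/3: 8√y = 129 − 3·97/3 = 32, so √y = 4 and y = 16.
Check: U(97/3, 16) = 129.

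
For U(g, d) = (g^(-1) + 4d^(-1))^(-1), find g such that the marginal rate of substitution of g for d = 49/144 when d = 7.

g = 6

For CES with ρ = -1, MRS = (1/4)·(d/g)^2.
Setting (1/4)·(7/g)^2 = 49/144 gives (7/g)^2 = 49/36, so 7/g = 7/6 and g = 6.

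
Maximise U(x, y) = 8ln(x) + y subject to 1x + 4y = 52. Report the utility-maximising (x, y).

MU_x = 8/x, MU_y = 1.
MRS = 8/x ÷ 1.
Tangency: set MRS = p_x/p_y = 1/4 = 0.25.
MRS depends only on x: 8/x = 0.25 ⇒ x* = 8/0.25 = 32.
From the budget, 4·y = 52 − 1·32 = 20, so y* = 5.

x* = 32, y* = 5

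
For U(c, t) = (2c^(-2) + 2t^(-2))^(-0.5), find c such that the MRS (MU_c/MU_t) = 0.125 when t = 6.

c = 12

For CES with ρ = -2, MRS = (t/c)^3.
Setting (6/c)^3 = 0.125 gives 6/c = 0.5 and c = 12.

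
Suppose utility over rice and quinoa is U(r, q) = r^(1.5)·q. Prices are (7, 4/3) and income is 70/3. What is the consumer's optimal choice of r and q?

r* = 2, q* = 7

MU_r = 1.5·√r·q and MU_q = r^(1.5).
MRS = MU_r/MU_q = (1.5)·q/r.
Tangency: set MRS = p_r/p_q = 7/(4/3) = 5.25.
So (1.5)·q/r = 5.25, i.e. q = 3.5·r.
Substitute into the budget 7·r + (4/3)·q = 70/3: (35/3)·r = 70/3, so r* = 2.
Then q* = 3.5·2 = 7.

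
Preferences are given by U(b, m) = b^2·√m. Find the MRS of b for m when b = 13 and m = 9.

MU_b = 2·b·√m and MU_m = 0.5·b^2·m^(-0.5).
MRS = MU_b/MU_m = (4)·m/b.
At (13, 9): MRS = 36/13.
So at (13, 9) the consumer would give up 36/13 units of m for one more unit of b.

MRS = 36/13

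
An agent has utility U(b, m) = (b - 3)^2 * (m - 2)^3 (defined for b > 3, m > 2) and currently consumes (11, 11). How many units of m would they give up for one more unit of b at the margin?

MRS = 0.75

MU_b = 2·(b−3)·(m−2)^3, MU_m = 3·(b−3)^2·(m−2)^2.
MRS = (2/3)·(m−2)/(b−3).
At (11, 11): MRS = 0.75.
The indifference curve has slope −0.75 at this bundle.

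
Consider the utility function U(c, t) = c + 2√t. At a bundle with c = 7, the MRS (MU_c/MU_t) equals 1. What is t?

MU_c = 1, MU_t = 2/(2√t).
MRS = 1 ÷ (2/(2√t)).
MRS depends only on t: √t = 1 ⇒ √t = 1 ⇒ t = 1.

t = 1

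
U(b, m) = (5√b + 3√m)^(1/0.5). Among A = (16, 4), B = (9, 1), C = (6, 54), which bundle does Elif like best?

Bundle C

Evaluate utility at each bundle:
U(A) = 676.000.
U(B) = 324.000.
U(C) = 1176.000.
Highest utility is C, so C ≻ A ≻ B.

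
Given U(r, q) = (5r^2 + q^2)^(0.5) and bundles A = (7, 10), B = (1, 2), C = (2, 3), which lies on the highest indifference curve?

Bundle A

Evaluate utility at each bundle:
U(A) = 18.574.
U(B) = 3.000.
U(C) = 5.385.
Highest utility is A, so A ≻ C ≻ B.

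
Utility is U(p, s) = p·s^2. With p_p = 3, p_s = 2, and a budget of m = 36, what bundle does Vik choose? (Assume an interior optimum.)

MU_p = s^2 and MU_s = 2·p·s.
MRS = MU_p/MU_s = (1/2)·s/p.
Tangency: set MRS = p_p/p_s = 3/2 = 1.5.
So (1/2)·s/p = 1.5, i.e. s = 3·p.
Substitute into the budget 3·p + 2·s = 36: 9·p = 36, so p* = 4.
Then s* = 3·4 = 12.

p* = 4, s* = 12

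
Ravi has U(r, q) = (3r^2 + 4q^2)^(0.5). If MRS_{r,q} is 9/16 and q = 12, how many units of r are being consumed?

r = 9

For CES with ρ = 2, MRS = (3/4)·(q/r)^(-1).
Setting (3/4)·(12/r)^(-1) = 9/16 gives (12/r)^(-1) = 0.75, so 12/r = 4/3 and r = 9.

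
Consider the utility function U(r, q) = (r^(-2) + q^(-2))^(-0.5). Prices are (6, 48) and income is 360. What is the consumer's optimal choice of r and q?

For CES with ρ = -2, MRS = (q/r)^3.
Tangency: set MRS = p_r/p_q = 6/48 = 0.125.
So (q/r)^3 = 0.125; taking the cube root, q/r = 0.5, i.e. q = 0.5·r.
Substitute into the budget 6·r + 48·q = 360: 30·r = 360, so r* = 12 and q* = 0.5·12 = 6.

r* = 12, q* = 6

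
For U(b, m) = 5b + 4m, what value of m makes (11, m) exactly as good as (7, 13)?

m = 8

U(7, 13) = 87.
Set U(11, m) = 87 and solve.
5·11 + 4m = 87 ⇒ 4m = 32 ⇒ m = 8.
Check: U(11, 8) = 87.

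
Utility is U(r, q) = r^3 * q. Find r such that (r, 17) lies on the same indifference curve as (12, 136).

U(12, 136) = 235008.
Set U(r, 17) = 235008 and solve.
With q = 17: r^3 = 235008/17 = 13824; taking the cube root, r = 24.
Check: U(24, 17) = 235008.

r = 24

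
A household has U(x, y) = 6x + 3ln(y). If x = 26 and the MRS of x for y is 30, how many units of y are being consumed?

y = 15

MU_x = 6, MU_y = 3/y.
MRS = 6 ÷ (3/y).
MRS depends only on y: 2·y = 30 ⇒ y = 30/2 = 15.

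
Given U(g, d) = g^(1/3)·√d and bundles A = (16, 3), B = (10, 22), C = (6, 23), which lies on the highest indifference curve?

Evaluate utility at each bundle:
U(A) = 4.364.
U(B) = 10.105.
U(C) = 8.715.
Highest utility is B, so B ≻ C ≻ A.

Bundle B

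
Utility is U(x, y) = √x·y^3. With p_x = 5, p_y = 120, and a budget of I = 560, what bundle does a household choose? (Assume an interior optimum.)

MU_x = 0.5·x^(-0.5)·y^3 and MU_y = 3·√x·y^2.
MRS = MU_x/MU_y = (1/6)·y/x.
Tangency: set MRS = p_x/p_y = 5/120 = 1/24.
So (1/6)·y/x = 1/24, i.e. y = 0.25·x.
Substitute into the budget 5·x + 120·y = 560: 35·x = 560, so x* = 16.
Then y* = 0.25·16 = 4.

x* = 16, y* = 4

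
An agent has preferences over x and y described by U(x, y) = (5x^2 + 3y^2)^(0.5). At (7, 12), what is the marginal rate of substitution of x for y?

MRS = 35/36

For CES with ρ = 2, MRS = (5/3)·(y/x)^(-1).
At (7, 12): MRS = 35/36.
So at (7, 12) the consumer would give up 35/36 units of y for one more unit of x.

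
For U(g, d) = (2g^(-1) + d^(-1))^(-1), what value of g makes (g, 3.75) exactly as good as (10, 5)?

U depends on (g, d) only through S = 2g^(-1) + d^(-1), so equal utility means equal S. At (10, 5): S = 0.4.
With d = 3.75: 3.75^(-1) = 4/15, so 2g^(-1) = 0.4 − 4/15 = 2/15, i.e. g^(-1) = 1/15.
Hence g = 1/(1/15) = 15.
Check: U(15, 3.75) = 2.5.

g = 15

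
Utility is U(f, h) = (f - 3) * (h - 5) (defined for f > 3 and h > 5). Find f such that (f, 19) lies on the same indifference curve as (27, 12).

U(27, 12) = 168.
Set U(f, 19) = 168 and solve.
With h = 19: (19 − 5) = 14, so (f − 3) = 168/14 = 12.
So f = 3 + 12 = 15.
Check: U(15, 19) = 168.

f = 15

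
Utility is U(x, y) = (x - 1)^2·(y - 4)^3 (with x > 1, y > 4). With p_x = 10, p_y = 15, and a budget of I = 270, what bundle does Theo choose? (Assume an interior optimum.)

x* = 9, y* = 12

MU_x = 2·(x−1)·(y−4)^3, MU_y = 3·(x−1)^2·(y−4)^2.
MRS = (2/3)·(y−4)/(x−1).
Tangency: set MRS = p_x/p_y = 10/15 = 2/3.
So (2/3)·(y − 4)/(x − 1) = 2/3, i.e. (y − 4) = (x − 1).
Rewrite the budget in excess-of-subsistence terms: 10·(x − 1) + 15·(y − 4) = 270 − 10·1 − 15·4 = 200.
Substituting, 25·(x − 1) = 200, so x − 1 = 8 and x* = 9.
Then y − 4 = 8, so y* = 12.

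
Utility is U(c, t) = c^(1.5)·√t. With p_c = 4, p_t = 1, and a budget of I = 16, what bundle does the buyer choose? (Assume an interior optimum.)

MU_c = 1.5·√c·√t and MU_t = 0.5·c^(1.5)·t^(-0.5).
MRS = MU_c/MU_t = (3)·t/c.
Tangency: set MRS = p_c/p_t = 4/1 = 4.
So (3)·t/c = 4, i.e. t = (4/3)·c.
Substitute into the budget 4·c + 1·t = 16: (16/3)·c = 16, so c* = 3.
Then t* = (4/3)·3 = 4.

c* = 3, t* = 4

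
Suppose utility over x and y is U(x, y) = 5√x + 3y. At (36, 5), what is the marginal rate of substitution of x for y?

MRS = 5/36

MU_x = 5/(2√x), MU_y = 3.
MRS = 5/(2√x) ÷ 3.
At (36, 5): MRS = 5/36.
So at (36, 5) the consumer would give up 5/36 units of y for one more unit of x.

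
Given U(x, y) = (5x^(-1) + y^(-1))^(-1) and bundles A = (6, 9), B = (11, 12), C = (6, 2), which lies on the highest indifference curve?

Bundle B

Evaluate utility at each bundle:
U(A) = 1.059.
U(B) = 1.859.
U(C) = 0.750.
Highest utility is B, so B ≻ A ≻ C.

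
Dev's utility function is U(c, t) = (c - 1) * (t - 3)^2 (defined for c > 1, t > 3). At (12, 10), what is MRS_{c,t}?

MRS = 7/22

MU_c = (t−3)^2, MU_t = 2·(c−1)·(t−3).
MRS = (1/2)·(t−3)/(c−1).
At (12, 10): MRS = 7/22.
So at (12, 10) the consumer would give up 7/22 units of t for one more unit of c.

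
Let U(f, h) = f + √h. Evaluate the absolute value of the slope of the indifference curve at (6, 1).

MU_f = 1, MU_h = 1/(2√h).
MRS = 1 ÷ (1/(2√h)).
At (6, 1): MRS = 2.
The indifference curve has slope −2 at this bundle.

MRS = 2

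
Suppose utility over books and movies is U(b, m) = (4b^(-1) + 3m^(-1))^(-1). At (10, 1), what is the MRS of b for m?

MRS = 1/75

For CES with ρ = -1, MRS = (4/3)·(m/b)^2.
At (10, 1): MRS = 1/75.
The indifference curve has slope −1/75 at this bundle.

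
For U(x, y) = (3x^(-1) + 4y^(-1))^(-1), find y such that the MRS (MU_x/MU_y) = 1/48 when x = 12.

y = 2

For CES with ρ = -1, MRS = (3/4)·(y/x)^2.
Setting (3/4)·(y/12)^2 = 1/48 gives (y/12)^2 = 1/36, so y/12 = 1/6 and y = 2.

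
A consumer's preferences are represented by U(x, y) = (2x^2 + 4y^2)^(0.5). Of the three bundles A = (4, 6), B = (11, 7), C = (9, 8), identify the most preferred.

Evaluate utility at each bundle:
U(A) = 13.266.
U(B) = 20.928.
U(C) = 20.445.
Highest utility is B, so B ≻ C ≻ A.

Bundle B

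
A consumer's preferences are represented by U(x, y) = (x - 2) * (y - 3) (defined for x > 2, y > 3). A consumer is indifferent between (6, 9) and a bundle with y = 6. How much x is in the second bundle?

x = 10

U(6, 9) = 24.
Set U(x, 6) = 24 and solve.
With y = 6: (6 − 3) = 3, so (x − 2) = 24/3 = 8.
So x = 2 + 8 = 10.
Check: U(10, 6) = 24.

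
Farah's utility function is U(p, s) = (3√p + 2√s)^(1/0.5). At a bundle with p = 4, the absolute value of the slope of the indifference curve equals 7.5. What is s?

s = 100

For CES with ρ = 0.5, MRS = (3/2)·√(s/p).
Setting (3/2)·√(s/4) = 7.5 gives √(s/4) = 5, so s/4 = 25 and s = 100.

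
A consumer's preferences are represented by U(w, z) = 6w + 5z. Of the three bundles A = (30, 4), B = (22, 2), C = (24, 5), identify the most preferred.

Evaluate utility at each bundle:
U(A) = 200.
U(B) = 142.
U(C) = 169.
Highest utility is A, so A ≻ C ≻ B.

Bundle A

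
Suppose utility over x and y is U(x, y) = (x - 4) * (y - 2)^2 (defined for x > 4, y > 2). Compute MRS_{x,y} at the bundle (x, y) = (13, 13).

MRS = 11/18

MU_x = (y−2)^2, MU_y = 2·(x−4)·(y−2).
MRS = (1/2)·(y−2)/(x−4).
At (13, 13): MRS = 11/18.
That is, one extra unit of x is worth 11/18 units of y at the margin.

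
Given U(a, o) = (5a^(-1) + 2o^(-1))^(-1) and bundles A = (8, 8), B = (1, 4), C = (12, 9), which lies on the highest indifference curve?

Evaluate utility at each bundle:
U(A) = 1.143.
U(B) = 0.182.
U(C) = 1.565.
Highest utility is C, so C ≻ A ≻ B.

Bundle C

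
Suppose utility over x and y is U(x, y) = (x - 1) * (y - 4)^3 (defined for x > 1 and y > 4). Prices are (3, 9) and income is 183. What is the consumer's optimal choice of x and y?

x* = 13, y* = 16

MU_x = (y−4)^3, MU_y = 3·(x−1)·(y−4)^2.
MRS = (1/3)·(y−4)/(x−1).
Tangency: set MRS = p_x/p_y = 3/9 = 1/3.
So (1/3)·(y − 4)/(x − 1) = 1/3, i.e. (y − 4) = (x − 1).
Rewrite the budget in excess-of-subsistence terms: 3·(x − 1) + 9·(y − 4) = 183 − 3·1 − 9·4 = 144.
Substituting, 12·(x − 1) = 144, so x − 1 = 12 and x* = 13.
Then y − 4 = 12, so y* = 16.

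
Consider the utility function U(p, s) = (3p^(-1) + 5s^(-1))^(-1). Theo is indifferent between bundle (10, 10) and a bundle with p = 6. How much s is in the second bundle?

U depends on (p, s) only through S = 3p^(-1) + 5s^(-1), so equal utility means equal S. At (10, 10): S = 0.8.
With p = 6: 3·6^(-1) = 0.5, so 5s^(-1) = 0.8 − 0.5 = 0.3, i.e. s^(-1) = 3/50.
Hence s = 1/(3/50) = 50/3.
Check: U(6, 50/3) = 1.25.

s = 50/3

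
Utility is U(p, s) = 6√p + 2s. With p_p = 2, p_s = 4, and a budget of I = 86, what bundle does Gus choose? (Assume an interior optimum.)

p* = 9, s* = 17

MU_p = 6/(2√p), MU_s = 2.
MRS = 6/(2√p) ÷ 2.
Tangency: set MRS = p_p/p_s = 2/4 = 0.5.
MRS depends only on p: 1.5/√p = 0.5 ⇒ √p = 1.5/0.5 = 3 ⇒ p* = 9.
From the budget, 4·s = 86 − 2·9 = 68, so s* = 17.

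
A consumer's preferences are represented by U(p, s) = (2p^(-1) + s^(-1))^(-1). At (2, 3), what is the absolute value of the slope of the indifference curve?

For CES with ρ = -1, MRS = (2/1)·(s/p)^2.
At (2, 3): MRS = 4.5.
So at (2, 3) the consumer would give up 4.5 units of s for one more unit of p.

MRS = 4.5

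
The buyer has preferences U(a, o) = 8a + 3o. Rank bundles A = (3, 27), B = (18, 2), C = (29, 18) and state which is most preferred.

Evaluate utility at each bundle:
U(A) = 105.
U(B) = 150.
U(C) = 286.
Highest utility is C, so C ≻ B ≻ A.

Bundle C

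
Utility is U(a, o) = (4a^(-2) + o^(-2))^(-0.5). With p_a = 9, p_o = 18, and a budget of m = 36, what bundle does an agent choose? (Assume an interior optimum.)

a* = 2, o* = 1

For CES with ρ = -2, MRS = (4/1)·(o/a)^3.
Tangency: set MRS = p_a/p_o = 9/18 = 0.5.
So (o/a)^3 = 0.125; taking the cube root, o/a = 0.5, i.e. o = 0.5·a.
Substitute into the budget 9·a + 18·o = 36: 18·a = 36, so a* = 2 and o* = 0.5·2 = 1.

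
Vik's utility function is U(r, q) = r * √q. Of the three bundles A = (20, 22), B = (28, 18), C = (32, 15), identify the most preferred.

Bundle C

Evaluate utility at each bundle:
U(A) = 93.808.
U(B) = 118.794.
U(C) = 123.935.
Highest utility is C, so C ≻ B ≻ A.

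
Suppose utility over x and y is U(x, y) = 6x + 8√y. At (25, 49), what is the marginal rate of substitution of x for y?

MRS = 10.5

MU_x = 6, MU_y = 8/(2√y).
MRS = 6 ÷ (8/(2√y)).
At (25, 49): MRS = 10.5.
The indifference curve has slope −10.5 at this bundle.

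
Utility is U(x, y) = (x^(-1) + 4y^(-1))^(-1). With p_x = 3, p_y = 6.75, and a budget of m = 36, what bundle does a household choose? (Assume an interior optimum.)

For CES with ρ = -1, MRS = (1/4)·(y/x)^2.
Tangency: set MRS = p_x/p_y = 3/6.75 = 4/9.
So (y/x)^2 = 16/9; taking the square root, y/x = 4/3, i.e. y = (4/3)·x.
Substitute into the budget 3·x + 6.75·y = 36: 12·x = 36, so x* = 3 and y* = (4/3)·3 = 4.

x* = 3, y* = 4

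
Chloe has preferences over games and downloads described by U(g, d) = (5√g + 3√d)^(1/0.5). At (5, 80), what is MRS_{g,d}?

For CES with ρ = 0.5, MRS = (5/3)·√(d/g).
At (5, 80): MRS = 20/3.
That is, one extra unit of g is worth 20/3 units of d at the margin.

MRS = 20/3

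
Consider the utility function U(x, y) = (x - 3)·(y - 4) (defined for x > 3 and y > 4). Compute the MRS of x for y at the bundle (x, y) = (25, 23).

MU_x = (y−4), MU_y = (x−3).
MRS = (y−4)/(x−3).
At (25, 23): MRS = 19/22.
The indifference curve has slope −19/22 at this bundle.

MRS = 19/22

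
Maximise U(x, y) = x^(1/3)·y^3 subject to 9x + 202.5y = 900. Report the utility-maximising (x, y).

x* = 10, y* = 4

MU_x = 1/3·x^(-2/3)·y^3 and MU_y = 3·x^(1/3)·y^2.
MRS = MU_x/MU_y = (1/9)·y/x.
Tangency: set MRS = p_x/p_y = 9/202.5 = 2/45.
So (1/9)·y/x = 2/45, i.e. y = 0.4·x.
Substitute into the budget 9·x + 202.5·y = 900: 90·x = 900, so x* = 10.
Then y* = 0.4·10 = 4.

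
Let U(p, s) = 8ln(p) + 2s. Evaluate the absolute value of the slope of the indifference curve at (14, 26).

MRS = 2/7

MU_p = 8/p, MU_s = 2.
MRS = 8/p ÷ 2.
At (14, 26): MRS = 2/7.
That is, one extra unit of p is worth 2/7 units of s at the margin.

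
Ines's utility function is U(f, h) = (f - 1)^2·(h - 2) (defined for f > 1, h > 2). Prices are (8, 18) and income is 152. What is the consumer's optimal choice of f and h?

MU_f = 2·(f−1)·(h−2), MU_h = (f−1)^2.
MRS = (2/1)·(h−2)/(f−1).
Tangency: set MRS = p_f/p_h = 8/18 = 4/9.
So (2/1)·(h − 2)/(f − 1) = 4/9, i.e. (h − 2) = (2/9)·(f − 1).
Rewrite the budget in excess-of-subsistence terms: 8·(f − 1) + 18·(h − 2) = 152 − 8·1 − 18·2 = 108.
Substituting, 12·(f − 1) = 108, so f − 1 = 9 and f* = 10.
Then h − 2 = (2/9)·9 = 2, so h* = 4.

f* = 10, h* = 4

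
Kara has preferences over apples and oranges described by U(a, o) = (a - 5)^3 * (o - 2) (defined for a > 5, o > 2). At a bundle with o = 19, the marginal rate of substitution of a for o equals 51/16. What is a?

MU_a = 3·(a−5)^2·(o−2), MU_o = (a−5)^3.
MRS = (3/1)·(o−2)/(a−5).
Substitute o = 19: MRS = 51/(a − 5). Setting this equal to 51/16 gives a − 5 = 51/(51/16) = 16, so a = 21.

a = 21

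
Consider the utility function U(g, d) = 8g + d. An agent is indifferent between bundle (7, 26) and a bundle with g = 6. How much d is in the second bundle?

d = 34

U(7, 26) = 82.
Set U(6, d) = 82 and solve.
8·6 + d = 82 ⇒ d = 34 ⇒ d = 34.
Check: U(6, 34) = 82.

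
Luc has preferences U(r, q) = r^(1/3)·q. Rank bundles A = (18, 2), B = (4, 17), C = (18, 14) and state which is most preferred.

Bundle C

Evaluate utility at each bundle:
U(A) = 5.241.
U(B) = 26.986.
U(C) = 36.690.
Highest utility is C, so C ≻ B ≻ A.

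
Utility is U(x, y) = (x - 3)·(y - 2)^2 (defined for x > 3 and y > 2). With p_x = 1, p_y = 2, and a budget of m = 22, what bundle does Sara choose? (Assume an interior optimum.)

x* = 8, y* = 7

MU_x = (y−2)^2, MU_y = 2·(x−3)·(y−2).
MRS = (1/2)·(y−2)/(x−3).
Tangency: set MRS = p_x/p_y = 1/2 = 0.5.
So (1/2)·(y − 2)/(x − 3) = 0.5, i.e. (y − 2) = (x − 3).
Rewrite the budget in excess-of-subsistence terms: 1·(x − 3) + 2·(y − 2) = 22 − 1·3 − 2·2 = 15.
Substituting, 3·(x − 3) = 15, so x − 3 = 5 and x* = 8.
Then y − 2 = 5, so y* = 7.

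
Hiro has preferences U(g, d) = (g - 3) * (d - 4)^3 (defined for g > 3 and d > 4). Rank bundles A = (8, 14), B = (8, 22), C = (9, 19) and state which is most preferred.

Bundle B

Evaluate utility at each bundle:
U(A) = 5000.
U(B) = 29160.
U(C) = 20250.
Highest utility is B, so B ≻ C ≻ A.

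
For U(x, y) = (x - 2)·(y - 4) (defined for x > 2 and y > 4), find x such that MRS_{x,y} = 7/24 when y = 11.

x = 26

MU_x = (y−4), MU_y = (x−2).
MRS = (y−4)/(x−2).
Substitute y = 11: MRS = 7/(x − 2). Setting this equal to 7/24 gives x − 2 = 7/(7/24) = 24, so x = 26.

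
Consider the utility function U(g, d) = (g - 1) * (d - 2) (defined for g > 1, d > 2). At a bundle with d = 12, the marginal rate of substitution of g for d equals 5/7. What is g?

g = 15

MU_g = (d−2), MU_d = (g−1).
MRS = (d−2)/(g−1).
Substitute d = 12: MRS = 10/(g − 1). Setting this equal to 5/7 gives g − 1 = 10/(5/7) = 14, so g = 15.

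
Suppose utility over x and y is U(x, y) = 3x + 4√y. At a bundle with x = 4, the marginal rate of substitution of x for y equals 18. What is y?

y = 144

MU_x = 3, MU_y = 4/(2√y).
MRS = 3 ÷ (4/(2√y)).
MRS depends only on y: 1.5·√y = 18 ⇒ √y = 18/1.5 = 12 ⇒ y = 144.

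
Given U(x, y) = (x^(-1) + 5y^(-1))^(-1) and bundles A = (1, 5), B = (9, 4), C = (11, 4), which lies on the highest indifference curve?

Evaluate utility at each bundle:
U(A) = 0.500.
U(B) = 0.735.
U(C) = 0.746.
Highest utility is C, so C ≻ B ≻ A.

Bundle C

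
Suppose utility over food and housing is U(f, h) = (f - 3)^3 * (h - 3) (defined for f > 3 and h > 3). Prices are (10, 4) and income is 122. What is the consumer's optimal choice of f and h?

MU_f = 3·(f−3)^2·(h−3), MU_h = (f−3)^3.
MRS = (3/1)·(h−3)/(f−3).
Tangency: set MRS = p_f/p_h = 10/4 = 2.5.
So (3/1)·(h − 3)/(f − 3) = 2.5, i.e. (h − 3) = (5/6)·(f − 3).
Rewrite the budget in excess-of-subsistence terms: 10·(f − 3) + 4·(h − 3) = 122 − 10·3 − 4·3 = 80.
Substituting, (40/3)·(f − 3) = 80, so f − 3 = 6 and f* = 9.
Then h − 3 = (5/6)·6 = 5, so h* = 8.

f* = 9, h* = 8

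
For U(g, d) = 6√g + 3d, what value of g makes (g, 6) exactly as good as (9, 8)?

g = 16

U(9, 8) = 42.
Set U(g, 6) = 42 and solve.
With d = 6: 6√g = 42 − 3·6 = 24, so √g = 4 and g = 16.
Check: U(16, 6) = 42.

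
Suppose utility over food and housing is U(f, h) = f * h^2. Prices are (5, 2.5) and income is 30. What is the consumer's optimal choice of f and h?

f* = 2, h* = 8

MU_f = h^2 and MU_h = 2·f·h.
MRS = MU_f/MU_h = (1/2)·h/f.
Tangency: set MRS = p_f/p_h = 5/2.5 = 2.
So (1/2)·h/f = 2, i.e. h = 4·f.
Substitute into the budget 5·f + 2.5·h = 30: 15·f = 30, so f* = 2.
Then h* = 4·2 = 8.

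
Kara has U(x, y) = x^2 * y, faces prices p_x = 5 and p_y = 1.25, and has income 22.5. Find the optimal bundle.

MU_x = 2·x·y and MU_y = x^2.
MRS = MU_x/MU_y = (2/1)·y/x.
Tangency: set MRS = p_x/p_y = 5/1.25 = 4.
So (2/1)·y/x = 4, i.e. y = 2·x.
Substitute into the budget 5·x + 1.25·y = 22.5: 7.5·x = 22.5, so x* = 3.
Then y* = 2·3 = 6.

x* = 3, y* = 6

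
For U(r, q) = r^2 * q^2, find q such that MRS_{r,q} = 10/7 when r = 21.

MU_r = 2·r·q^2 and MU_q = 2·r^2·q.
MRS = MU_r/MU_q = q/r.
Substitute r = 21: MRS = q/21. Setting q/21 = 10/7 gives q = (10/7)·21 = 30.

q = 30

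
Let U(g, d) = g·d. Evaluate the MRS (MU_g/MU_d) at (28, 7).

MRS = 0.25

MU_g = d and MU_d = g.
MRS = MU_g/MU_d = d/g.
At (28, 7): MRS = 0.25.
So at (28, 7) the consumer would give up 0.25 units of d for one more unit of g.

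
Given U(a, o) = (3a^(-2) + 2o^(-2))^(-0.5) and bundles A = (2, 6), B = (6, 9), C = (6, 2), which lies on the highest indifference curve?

Evaluate utility at each bundle:
U(A) = 1.114.
U(B) = 3.043.
U(C) = 1.309.
Highest utility is B, so B ≻ C ≻ A.

Bundle B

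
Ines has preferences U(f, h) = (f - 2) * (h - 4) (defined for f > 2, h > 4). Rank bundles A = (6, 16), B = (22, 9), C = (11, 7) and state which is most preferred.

Evaluate utility at each bundle:
U(A) = 48.
U(B) = 100.
U(C) = 27.
Highest utility is B, so B ≻ A ≻ C.

Bundle B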